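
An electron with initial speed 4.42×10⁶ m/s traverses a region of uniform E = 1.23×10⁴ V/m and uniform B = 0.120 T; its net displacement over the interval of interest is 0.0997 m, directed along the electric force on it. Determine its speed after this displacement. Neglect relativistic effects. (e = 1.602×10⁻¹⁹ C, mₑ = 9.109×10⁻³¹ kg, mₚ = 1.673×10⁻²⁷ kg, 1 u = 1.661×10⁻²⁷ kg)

B does no work; ΔKE = |q|E d.
½mv_f² = ½mv₀² + |q|Ed = ½(9.109×10⁻³¹)(4.42×10⁶)² + (1.602×10⁻¹⁹)(1.23×10⁴)(0.0997) ≈ 8.898×10⁻¹⁸ J + 1.965×10⁻¹⁶ J ≈ 2.054×10⁻¹⁶ J.
v_f = √(2·2.054×10⁻¹⁶/9.109×10⁻³¹) ≈ 2.12×10⁷ m/s.

v_f ≈ 2.12×10⁷ m/s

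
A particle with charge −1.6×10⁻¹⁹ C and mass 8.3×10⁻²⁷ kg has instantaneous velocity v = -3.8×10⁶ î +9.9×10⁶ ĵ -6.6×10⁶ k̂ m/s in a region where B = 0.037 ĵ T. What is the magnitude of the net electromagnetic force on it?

v×B = (2.44×10⁵, 0, -1.41×10⁵) N/C.
F = q v×B = (−1.6×10⁻¹⁹ C)·(2.44×10⁵, 0, -1.41×10⁵) = (-3.91×10⁻¹⁴, 0, 2.25×10⁻¹⁴) N.
|F| = 4.51×10⁻¹⁴ N.

|F| ≈ 4.51×10⁻¹⁴ N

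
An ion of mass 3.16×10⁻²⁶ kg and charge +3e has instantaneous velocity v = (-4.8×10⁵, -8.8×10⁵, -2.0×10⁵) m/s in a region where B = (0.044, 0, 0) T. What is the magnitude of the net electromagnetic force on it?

|F| ≈ 1.91×10⁻¹⁴ N

v×B = (0, -8800, 3.87×10⁴) N/C.
F = q v×B = (4.806×10⁻¹⁹ C)·(0, -8800, 3.87×10⁴) = (0, -4.23×10⁻¹⁵, 1.86×10⁻¹⁴) N.
|F| = 1.91×10⁻¹⁴ N.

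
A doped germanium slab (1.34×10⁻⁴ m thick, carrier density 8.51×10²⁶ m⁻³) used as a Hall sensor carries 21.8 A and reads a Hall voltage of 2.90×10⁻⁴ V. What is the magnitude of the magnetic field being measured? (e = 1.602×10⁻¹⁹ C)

From V_H = IB/(n e t), B = V_H n e t / I.
B = (2.90×10⁻⁴)(8.51×10²⁶)(1.602×10⁻¹⁹)(1.34×10⁻⁴)/21.8 ≈ 0.243 T.

B ≈ 0.243 T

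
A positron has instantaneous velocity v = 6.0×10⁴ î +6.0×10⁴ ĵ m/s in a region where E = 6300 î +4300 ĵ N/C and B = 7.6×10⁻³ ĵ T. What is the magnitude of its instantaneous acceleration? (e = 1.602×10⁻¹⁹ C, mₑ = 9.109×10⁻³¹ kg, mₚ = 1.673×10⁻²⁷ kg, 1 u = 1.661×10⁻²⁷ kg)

v×B = (0, 0, 456) N/C.
E + v×B = (6300, 4300, 456) N/C.
F = q(E + v×B) = (1.602×10⁻¹⁹ C)·(6300, 4300, 456) = (1.01×10⁻¹⁵, 6.89×10⁻¹⁶, 7.31×10⁻¹⁷) N.
|a| = |F|/m = 1.224×10⁻¹⁵/9.109×10⁻³¹ ≈ 1.34×10¹⁵ m/s².

|a| ≈ 1.34×10¹⁵ m/s²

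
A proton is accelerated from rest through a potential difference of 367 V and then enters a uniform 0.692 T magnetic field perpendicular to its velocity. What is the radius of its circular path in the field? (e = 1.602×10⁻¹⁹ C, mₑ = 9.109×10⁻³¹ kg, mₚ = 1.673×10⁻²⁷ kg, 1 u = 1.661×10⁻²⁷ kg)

r ≈ 4.00×10⁻³ m

Acceleration: |q|V = ½mv² ⇒ v = √(2|q|V/m) = √(2·1.602×10⁻¹⁹·367/1.673×10⁻²⁷) ≈ 2.651×10⁵ m/s.
In the field: r = mv/(|q|B) = (1.673×10⁻²⁷)(2.651×10⁵)/((1.602×10⁻¹⁹)(0.692)) ≈ 4.00×10⁻³ m.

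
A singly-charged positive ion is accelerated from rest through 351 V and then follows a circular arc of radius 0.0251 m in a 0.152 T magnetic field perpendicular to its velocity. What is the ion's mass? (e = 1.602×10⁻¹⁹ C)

Combine |q|V = ½mv² and r = mv/(|q|B): eliminate v to get m = qB²r²/(2V).
m = (1.602×10⁻¹⁹)(0.152)²(0.0251)²/(2·351) ≈ 3.32×10⁻²⁷ kg.

m ≈ 3.32×10⁻²⁷ kg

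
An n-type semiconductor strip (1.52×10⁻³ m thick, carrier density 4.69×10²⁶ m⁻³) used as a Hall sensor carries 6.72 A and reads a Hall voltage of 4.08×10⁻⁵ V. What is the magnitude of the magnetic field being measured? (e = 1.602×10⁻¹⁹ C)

From V_H = IB/(n e t), B = V_H n e t / I.
B = (4.08×10⁻⁵)(4.69×10²⁶)(1.602×10⁻¹⁹)(1.52×10⁻³)/6.72 ≈ 0.693 T.

B ≈ 0.693 T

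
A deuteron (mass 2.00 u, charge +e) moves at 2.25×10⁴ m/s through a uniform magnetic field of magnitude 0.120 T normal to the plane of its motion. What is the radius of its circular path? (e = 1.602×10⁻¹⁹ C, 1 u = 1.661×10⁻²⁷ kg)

The magnetic force provides the centripetal force: |q|vB = mv²/r.
r = mv/(|q|B) = (3.322×10⁻²⁷)(2.25×10⁴)/((1.602×10⁻¹⁹)(0.120)) ≈ 3.89×10⁻³ m.

r ≈ 3.89×10⁻³ m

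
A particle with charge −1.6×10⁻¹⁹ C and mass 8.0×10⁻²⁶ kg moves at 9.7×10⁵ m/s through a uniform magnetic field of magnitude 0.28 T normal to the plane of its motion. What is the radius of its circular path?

The magnetic force provides the centripetal force: |q|vB = mv²/r.
r = mv/(|q|B) = (8.0×10⁻²⁶)(9.7×10⁵)/((1.6×10⁻¹⁹)(0.28)) ≈ 1.7 m.

r ≈ 1.7 m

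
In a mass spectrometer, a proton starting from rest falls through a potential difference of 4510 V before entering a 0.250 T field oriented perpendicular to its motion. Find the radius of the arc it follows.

Acceleration: |q|V = ½mv² ⇒ v = √(2|q|V/m) = √(2·1.602×10⁻¹⁹·4510/1.673×10⁻²⁷) ≈ 9.294×10⁵ m/s.
In the field: r = mv/(|q|B) = (1.673×10⁻²⁷)(9.294×10⁵)/((1.602×10⁻¹⁹)(0.250)) ≈ 0.0388 m.

r ≈ 0.0388 m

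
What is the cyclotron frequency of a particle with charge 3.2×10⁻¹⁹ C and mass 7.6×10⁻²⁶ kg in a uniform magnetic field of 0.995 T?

f = |q|B/(2πm).
f = (3.2×10⁻¹⁹)(0.995)/(2π·7.6×10⁻²⁶) ≈ 6.67×10⁵ Hz.

f ≈ 6.67×10⁵ Hz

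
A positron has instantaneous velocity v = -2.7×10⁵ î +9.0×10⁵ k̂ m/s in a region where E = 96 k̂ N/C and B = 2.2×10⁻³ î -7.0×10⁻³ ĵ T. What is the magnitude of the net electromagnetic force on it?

|F| ≈ 1.10×10⁻¹⁵ N

v×B = (6300, 1980, 1890) N/C.
E + v×B = (6300, 1980, 1990) N/C.
F = q(E + v×B) = (1.602×10⁻¹⁹ C)·(6300, 1980, 1990) = (1.01×10⁻¹⁵, 3.17×10⁻¹⁶, 3.18×10⁻¹⁶) N.
|F| = 1.10×10⁻¹⁵ N.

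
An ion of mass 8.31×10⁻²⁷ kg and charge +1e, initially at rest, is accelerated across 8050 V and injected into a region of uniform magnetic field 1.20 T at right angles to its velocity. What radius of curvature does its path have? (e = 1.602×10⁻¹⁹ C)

r ≈ 0.0241 m

Acceleration: |q|V = ½mv² ⇒ v = √(2|q|V/m) = √(2·1.602×10⁻¹⁹·8050/8.31×10⁻²⁷) ≈ 5.571×10⁵ m/s.
In the field: r = mv/(|q|B) = (8.31×10⁻²⁷)(5.571×10⁵)/((1.602×10⁻¹⁹)(1.20)) ≈ 0.0241 m.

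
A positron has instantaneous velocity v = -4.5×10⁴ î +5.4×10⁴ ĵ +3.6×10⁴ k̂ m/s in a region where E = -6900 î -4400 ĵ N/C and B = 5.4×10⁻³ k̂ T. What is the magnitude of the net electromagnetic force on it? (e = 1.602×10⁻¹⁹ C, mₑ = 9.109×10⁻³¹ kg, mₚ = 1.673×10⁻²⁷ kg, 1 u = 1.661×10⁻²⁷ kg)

v×B = (292, 243, 0) N/C.
E + v×B = (-6610, -4160, 0) N/C.
F = q(E + v×B) = (1.602×10⁻¹⁹ C)·(-6610, -4160, 0) = (-1.06×10⁻¹⁵, -6.66×10⁻¹⁶, 0) N.
|F| = 1.25×10⁻¹⁵ N.

|F| ≈ 1.25×10⁻¹⁵ N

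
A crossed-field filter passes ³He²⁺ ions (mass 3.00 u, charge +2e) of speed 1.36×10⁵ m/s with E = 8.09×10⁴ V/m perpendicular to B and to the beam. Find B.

Balance of forces in the selector: qE = qvB ⇒ B = E/v.
B = 8.09×10⁴/1.36×10⁵ = 0.595 T.

B = 0.595 T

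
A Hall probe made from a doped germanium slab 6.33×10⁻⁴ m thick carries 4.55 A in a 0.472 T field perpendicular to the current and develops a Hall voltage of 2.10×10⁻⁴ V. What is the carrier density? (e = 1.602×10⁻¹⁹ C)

From V_H = IB/(n e t), n = IB/(V_H e t).
n = (4.55)(0.472)/((2.10×10⁻⁴)(1.602×10⁻¹⁹)(6.33×10⁻⁴)) ≈ 1.01×10²⁶ m⁻³.

n ≈ 1.01×10²⁶ m⁻³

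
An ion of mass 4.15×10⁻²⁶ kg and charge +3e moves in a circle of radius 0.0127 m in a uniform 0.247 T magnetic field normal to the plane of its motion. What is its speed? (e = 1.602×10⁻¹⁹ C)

v ≈ 3.63×10⁴ m/s

From |q|vB = mv²/r, v = |q|Br/m.
v = (4.806×10⁻¹⁹)(0.247)(0.0127)/4.15×10⁻²⁶ ≈ 3.63×10⁴ m/s.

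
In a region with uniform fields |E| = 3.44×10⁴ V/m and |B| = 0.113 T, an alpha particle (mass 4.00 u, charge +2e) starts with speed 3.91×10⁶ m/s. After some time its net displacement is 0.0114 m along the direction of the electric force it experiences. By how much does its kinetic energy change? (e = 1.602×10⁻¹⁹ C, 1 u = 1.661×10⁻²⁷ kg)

ΔKE ≈ 1.26×10⁻¹⁶ J

The magnetic force is always ⟂ v and does no work; only the electric force changes KE.
ΔKE = F_E · d = |q|E d = (3.204×10⁻¹⁹)(3.44×10⁴)(0.0114) ≈ 1.26×10⁻¹⁶ J.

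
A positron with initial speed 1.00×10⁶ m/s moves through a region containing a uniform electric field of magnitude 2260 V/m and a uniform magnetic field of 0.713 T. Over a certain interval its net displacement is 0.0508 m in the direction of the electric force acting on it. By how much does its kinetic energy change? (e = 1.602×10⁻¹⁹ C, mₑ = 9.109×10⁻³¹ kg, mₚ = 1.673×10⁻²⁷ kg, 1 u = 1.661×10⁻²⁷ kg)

The magnetic force is always ⟂ v and does no work; only the electric force changes KE.
ΔKE = F_E · d = |q|E d = (1.602×10⁻¹⁹)(2260)(0.0508) ≈ 1.84×10⁻¹⁷ J.

ΔKE ≈ 1.84×10⁻¹⁷ J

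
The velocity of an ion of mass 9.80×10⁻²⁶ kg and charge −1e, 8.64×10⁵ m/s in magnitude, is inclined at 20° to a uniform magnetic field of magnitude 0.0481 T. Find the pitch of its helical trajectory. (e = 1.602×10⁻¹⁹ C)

v∥ = v cosθ = 8.64×10⁵·cos20° ≈ 8.119×10⁵ m/s.
T = 2πm/(|q|B) = 2π(9.80×10⁻²⁶)/((1.602×10⁻¹⁹)(0.0481)) ≈ 7.991×10⁻⁵ s.
pitch = v∥ T = (8.119×10⁵)(7.991×10⁻⁵) ≈ 64.9 m.

p ≈ 64.9 m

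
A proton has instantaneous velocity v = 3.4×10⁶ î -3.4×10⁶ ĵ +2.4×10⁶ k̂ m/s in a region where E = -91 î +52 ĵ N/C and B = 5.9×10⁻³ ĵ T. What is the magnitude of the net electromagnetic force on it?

v×B = (-1.42×10⁴, 0, 2.01×10⁴) N/C.
E + v×B = (-1.43×10⁴, 52.0, 2.01×10⁴) N/C.
F = q(E + v×B) = (1.602×10⁻¹⁹ C)·(-1.43×10⁴, 52.0, 2.01×10⁴) = (-2.28×10⁻¹⁵, 8.33×10⁻¹⁸, 3.21×10⁻¹⁵) N.
|F| = 3.94×10⁻¹⁵ N.

|F| ≈ 3.94×10⁻¹⁵ N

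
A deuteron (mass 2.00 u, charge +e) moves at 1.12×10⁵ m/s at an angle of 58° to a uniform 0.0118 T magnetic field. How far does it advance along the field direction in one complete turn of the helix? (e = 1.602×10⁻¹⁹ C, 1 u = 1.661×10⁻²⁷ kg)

v∥ = v cosθ = 1.12×10⁵·cos58° ≈ 5.935×10⁴ m/s.
T = 2πm/(|q|B) = 2π(3.322×10⁻²⁷)/((1.602×10⁻¹⁹)(0.0118)) ≈ 1.104×10⁻⁵ s.
pitch = v∥ T = (5.935×10⁴)(1.104×10⁻⁵) ≈ 0.655 m.

p ≈ 0.655 m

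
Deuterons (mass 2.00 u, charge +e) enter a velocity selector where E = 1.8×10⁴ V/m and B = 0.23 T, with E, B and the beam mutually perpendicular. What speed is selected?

v = 7.8×10⁴ m/s

Zero net Lorentz force requires |qE| = |q v×B|, i.e. E = vB.
v = E/B = 1.8×10⁴/0.23 = 7.8×10⁴ m/s.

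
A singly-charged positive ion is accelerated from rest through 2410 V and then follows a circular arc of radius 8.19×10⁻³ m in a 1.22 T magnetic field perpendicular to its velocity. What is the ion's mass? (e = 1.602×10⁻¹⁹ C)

Combine |q|V = ½mv² and r = mv/(|q|B): eliminate v to get m = qB²r²/(2V).
m = (1.602×10⁻¹⁹)(1.22)²(8.19×10⁻³)²/(2·2410) ≈ 3.32×10⁻²⁷ kg.

m ≈ 3.32×10⁻²⁷ kg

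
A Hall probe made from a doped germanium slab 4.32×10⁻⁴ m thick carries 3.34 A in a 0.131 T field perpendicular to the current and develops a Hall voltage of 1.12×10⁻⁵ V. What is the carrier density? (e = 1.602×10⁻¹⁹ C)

From V_H = IB/(n e t), n = IB/(V_H e t).
n = (3.34)(0.131)/((1.12×10⁻⁵)(1.602×10⁻¹⁹)(4.32×10⁻⁴)) ≈ 5.64×10²⁶ m⁻³.

n ≈ 5.64×10²⁶ m⁻³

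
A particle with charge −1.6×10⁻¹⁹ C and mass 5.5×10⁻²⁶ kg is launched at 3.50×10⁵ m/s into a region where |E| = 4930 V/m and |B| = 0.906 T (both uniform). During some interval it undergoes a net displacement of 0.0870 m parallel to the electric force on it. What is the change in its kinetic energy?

ΔKE ≈ 6.86×10⁻¹⁷ J

The magnetic force is always ⟂ v and does no work; only the electric force changes KE.
ΔKE = F_E · d = |q|E d = (1.6×10⁻¹⁹)(4930)(0.0870) ≈ 6.86×10⁻¹⁷ J.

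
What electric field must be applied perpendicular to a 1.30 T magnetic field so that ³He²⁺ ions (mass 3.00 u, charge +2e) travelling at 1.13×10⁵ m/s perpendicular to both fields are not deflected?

For straight-line motion qE = qvB, so E = vB.
E = 1.13×10⁵ × 1.30 = 1.47×10⁵ V/m.

E = 1.47×10⁵ V/m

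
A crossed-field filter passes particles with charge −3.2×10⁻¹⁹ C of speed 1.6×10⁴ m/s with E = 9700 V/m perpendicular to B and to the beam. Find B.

Balance of forces in the selector: qE = qvB ⇒ B = E/v.
B = 9700/1.6×10⁴ = 0.61 T.

B = 0.61 T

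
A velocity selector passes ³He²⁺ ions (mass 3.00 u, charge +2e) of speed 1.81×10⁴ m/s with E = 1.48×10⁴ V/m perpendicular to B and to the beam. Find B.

B = 0.818 T

Balance of forces in the selector: qE = qvB ⇒ B = E/v.
B = 1.48×10⁴/1.81×10⁴ = 0.818 T.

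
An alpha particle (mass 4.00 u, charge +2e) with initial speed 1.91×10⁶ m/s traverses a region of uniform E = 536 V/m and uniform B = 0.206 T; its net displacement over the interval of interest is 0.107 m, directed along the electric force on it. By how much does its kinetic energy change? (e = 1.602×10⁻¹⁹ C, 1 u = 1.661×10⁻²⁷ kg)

ΔKE ≈ 1.84×10⁻¹⁷ J

The magnetic force is always ⟂ v and does no work; only the electric force changes KE.
ΔKE = F_E · d = |q|E d = (3.204×10⁻¹⁹)(536)(0.107) ≈ 1.84×10⁻¹⁷ J.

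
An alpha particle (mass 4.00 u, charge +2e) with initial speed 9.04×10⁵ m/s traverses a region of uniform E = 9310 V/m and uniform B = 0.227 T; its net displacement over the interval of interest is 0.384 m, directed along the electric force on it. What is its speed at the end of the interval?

B does no work; ΔKE = |q|E d.
½mv_f² = ½mv₀² + |q|Ed = ½(6.644×10⁻²⁷)(9.04×10⁵)² + (3.204×10⁻¹⁹)(9310)(0.384) ≈ 2.715×10⁻¹⁵ J + 1.145×10⁻¹⁵ J ≈ 3.860×10⁻¹⁵ J.
v_f = √(2·3.860×10⁻¹⁵/6.644×10⁻²⁷) ≈ 1.08×10⁶ m/s.

v_f ≈ 1.08×10⁶ m/s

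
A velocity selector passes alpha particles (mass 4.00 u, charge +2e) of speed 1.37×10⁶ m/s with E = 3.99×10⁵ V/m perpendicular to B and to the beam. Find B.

B = 0.291 T

Balance of forces in the selector: qE = qvB ⇒ B = E/v.
B = 3.99×10⁵/1.37×10⁶ = 0.291 T.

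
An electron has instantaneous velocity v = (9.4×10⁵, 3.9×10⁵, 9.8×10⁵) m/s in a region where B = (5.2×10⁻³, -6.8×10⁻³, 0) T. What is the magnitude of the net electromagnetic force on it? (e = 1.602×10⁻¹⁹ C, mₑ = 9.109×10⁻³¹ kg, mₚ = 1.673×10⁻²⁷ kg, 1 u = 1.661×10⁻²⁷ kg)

v×B = (6660, 5100, -8420) N/C.
F = q v×B = (−1.602×10⁻¹⁹ C)·(6660, 5100, -8420) = (-1.07×10⁻¹⁵, -8.16×10⁻¹⁶, 1.35×10⁻¹⁵) N.
|F| = 1.90×10⁻¹⁵ N.

|F| ≈ 1.90×10⁻¹⁵ N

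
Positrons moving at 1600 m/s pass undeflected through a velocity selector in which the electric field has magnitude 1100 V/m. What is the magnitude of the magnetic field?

B = 0.69 T

Balance of forces in the selector: qE = qvB ⇒ B = E/v.
B = 1100/1600 = 0.69 T.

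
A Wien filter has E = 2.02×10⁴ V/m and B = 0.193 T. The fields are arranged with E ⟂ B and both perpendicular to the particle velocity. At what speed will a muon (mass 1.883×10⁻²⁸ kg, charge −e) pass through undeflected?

v = 1.05×10⁵ m/s

Straight-line motion ⇒ electric and magnetic forces cancel, so E = vB.
v = E/B = 2.02×10⁴/0.193 = 1.05×10⁵ m/s.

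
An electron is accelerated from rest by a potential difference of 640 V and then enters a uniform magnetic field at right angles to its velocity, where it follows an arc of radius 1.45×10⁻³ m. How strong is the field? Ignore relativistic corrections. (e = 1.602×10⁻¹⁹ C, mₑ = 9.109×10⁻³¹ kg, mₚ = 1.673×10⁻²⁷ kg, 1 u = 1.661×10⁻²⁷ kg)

v = √(2|q|V/m) = √(2·1.602×10⁻¹⁹·640/9.109×10⁻³¹) ≈ 1.500×10⁷ m/s.
B = mv/(|q|r) = (9.109×10⁻³¹)(1.500×10⁷)/((1.602×10⁻¹⁹)(1.45×10⁻³)) ≈ 0.0588 T.

B ≈ 0.0588 T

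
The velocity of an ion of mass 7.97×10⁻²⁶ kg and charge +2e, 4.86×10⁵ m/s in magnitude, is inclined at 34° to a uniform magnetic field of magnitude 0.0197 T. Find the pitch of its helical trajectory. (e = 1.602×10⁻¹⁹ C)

p ≈ 32.0 m

v∥ = v cosθ = 4.86×10⁵·cos34° ≈ 4.029×10⁵ m/s.
T = 2πm/(|q|B) = 2π(7.97×10⁻²⁶)/((3.204×10⁻¹⁹)(0.0197)) ≈ 7.934×10⁻⁵ s.
pitch = v∥ T = (4.029×10⁵)(7.934×10⁻⁵) ≈ 32.0 m.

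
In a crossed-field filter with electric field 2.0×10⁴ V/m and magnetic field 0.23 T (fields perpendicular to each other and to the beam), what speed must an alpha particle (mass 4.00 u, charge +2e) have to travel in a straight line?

v = 8.7×10⁴ m/s

Zero net Lorentz force requires |qE| = |q v×B|, i.e. E = vB.
v = E/B = 2.0×10⁴/0.23 = 8.7×10⁴ m/s.
The result is independent of the particle's charge and mass.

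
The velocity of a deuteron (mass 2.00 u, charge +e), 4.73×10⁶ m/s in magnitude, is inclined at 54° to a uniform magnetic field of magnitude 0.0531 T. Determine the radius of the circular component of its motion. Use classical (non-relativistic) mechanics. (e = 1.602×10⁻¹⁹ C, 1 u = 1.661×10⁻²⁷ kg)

r ≈ 1.49 m

v⊥ = v sinθ = 4.73×10⁶·sin54° ≈ 3.827×10⁶ m/s.
r = m v⊥/(|q|B) = (3.322×10⁻²⁷)(3.827×10⁶)/((1.602×10⁻¹⁹)(0.0531)) ≈ 1.49 m.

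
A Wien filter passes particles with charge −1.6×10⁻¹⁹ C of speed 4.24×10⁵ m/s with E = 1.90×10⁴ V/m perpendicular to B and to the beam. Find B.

Balance of forces in the selector: qE = qvB ⇒ B = E/v.
B = 1.90×10⁴/4.24×10⁵ = 0.0448 T.

B = 0.0448 T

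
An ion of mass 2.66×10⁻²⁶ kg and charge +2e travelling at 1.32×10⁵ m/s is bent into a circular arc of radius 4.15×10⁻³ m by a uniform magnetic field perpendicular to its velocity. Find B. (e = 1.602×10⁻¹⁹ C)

From |q|vB = mv²/r, B = mv/(|q|r).
B = (2.66×10⁻²⁶)(1.32×10⁵)/((3.204×10⁻¹⁹)(4.15×10⁻³)) ≈ 2.64 T.

B ≈ 2.64 T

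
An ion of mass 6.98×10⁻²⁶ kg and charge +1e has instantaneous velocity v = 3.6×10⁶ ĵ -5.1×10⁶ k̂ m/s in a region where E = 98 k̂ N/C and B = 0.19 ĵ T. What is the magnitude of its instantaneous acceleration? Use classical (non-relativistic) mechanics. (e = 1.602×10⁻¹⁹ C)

v×B = (9.69×10⁵, 0, 0) N/C.
E + v×B = (9.69×10⁵, 0, 98.0) N/C.
F = q(E + v×B) = (1.602×10⁻¹⁹ C)·(9.69×10⁵, 0, 98.0) = (1.55×10⁻¹³, 0, 1.57×10⁻¹⁷) N.
|a| = |F|/m = 1.552×10⁻¹³/6.98×10⁻²⁶ ≈ 2.22×10¹² m/s².

|a| ≈ 2.22×10¹² m/s²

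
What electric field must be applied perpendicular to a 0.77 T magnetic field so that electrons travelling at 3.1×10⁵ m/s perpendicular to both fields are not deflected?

E = 2.4×10⁵ V/m

For straight-line motion qE = qvB, so E = vB.
E = 3.1×10⁵ × 0.77 = 2.4×10⁵ V/m.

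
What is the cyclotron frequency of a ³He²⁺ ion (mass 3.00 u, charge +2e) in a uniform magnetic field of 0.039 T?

f ≈ 4.0×10⁵ Hz

f = |q|B/(2πm).
f = (3.204×10⁻¹⁹)(0.039)/(2π·4.983×10⁻²⁷) ≈ 4.0×10⁵ Hz.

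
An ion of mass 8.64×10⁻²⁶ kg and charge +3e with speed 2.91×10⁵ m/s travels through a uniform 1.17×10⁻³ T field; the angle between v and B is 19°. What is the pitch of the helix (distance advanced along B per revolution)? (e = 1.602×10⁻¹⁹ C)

p ≈ 266 m

v∥ = v cosθ = 2.91×10⁵·cos19° ≈ 2.751×10⁵ m/s.
T = 2πm/(|q|B) = 2π(8.64×10⁻²⁶)/((4.806×10⁻¹⁹)(1.17×10⁻³)) ≈ 9.654×10⁻⁴ s.
pitch = v∥ T = (2.751×10⁵)(9.654×10⁻⁴) ≈ 266 m.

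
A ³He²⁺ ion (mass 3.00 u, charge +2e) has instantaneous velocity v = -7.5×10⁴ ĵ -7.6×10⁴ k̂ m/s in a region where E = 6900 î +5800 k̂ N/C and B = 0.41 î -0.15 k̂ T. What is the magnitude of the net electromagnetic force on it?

v×B = (1.12×10⁴, -3.12×10⁴, 3.07×10⁴) N/C.
E + v×B = (1.82×10⁴, -3.12×10⁴, 3.66×10⁴) N/C.
F = q(E + v×B) = (3.204×10⁻¹⁹ C)·(1.82×10⁴, -3.12×10⁴, 3.66×10⁴) = (5.82×10⁻¹⁵, -9.98×10⁻¹⁵, 1.17×10⁻¹⁴) N.
|F| = 1.65×10⁻¹⁴ N.

|F| ≈ 1.65×10⁻¹⁴ N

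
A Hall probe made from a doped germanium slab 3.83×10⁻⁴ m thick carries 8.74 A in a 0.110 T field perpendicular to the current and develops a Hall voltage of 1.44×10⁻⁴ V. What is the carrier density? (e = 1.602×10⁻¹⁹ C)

From V_H = IB/(n e t), n = IB/(V_H e t).
n = (8.74)(0.110)/((1.44×10⁻⁴)(1.602×10⁻¹⁹)(3.83×10⁻⁴)) ≈ 1.09×10²⁶ m⁻³.

n ≈ 1.09×10²⁶ m⁻³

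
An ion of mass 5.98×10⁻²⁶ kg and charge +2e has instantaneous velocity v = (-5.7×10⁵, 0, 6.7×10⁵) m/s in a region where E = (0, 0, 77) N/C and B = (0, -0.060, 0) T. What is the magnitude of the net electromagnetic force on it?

v×B = (4.02×10⁴, 0, 3.42×10⁴) N/C.
E + v×B = (4.02×10⁴, 0, 3.43×10⁴) N/C.
F = q(E + v×B) = (3.204×10⁻¹⁹ C)·(4.02×10⁴, 0, 3.43×10⁴) = (1.29×10⁻¹⁴, 0, 1.10×10⁻¹⁴) N.
|F| = 1.69×10⁻¹⁴ N.

|F| ≈ 1.69×10⁻¹⁴ N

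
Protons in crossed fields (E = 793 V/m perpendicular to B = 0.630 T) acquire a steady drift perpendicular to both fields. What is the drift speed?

v_d ≈ 1260 m/s

In crossed fields the guiding centre drifts at v_d = |E×B|/B² = E/B, independent of charge and mass.
v_d = 793/0.630 = 1260 m/s.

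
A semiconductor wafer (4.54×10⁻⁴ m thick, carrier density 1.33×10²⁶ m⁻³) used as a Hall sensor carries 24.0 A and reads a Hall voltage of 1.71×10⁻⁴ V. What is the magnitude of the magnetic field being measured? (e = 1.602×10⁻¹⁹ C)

B ≈ 0.0689 T

From V_H = IB/(n e t), B = V_H n e t / I.
B = (1.71×10⁻⁴)(1.33×10²⁶)(1.602×10⁻¹⁹)(4.54×10⁻⁴)/24.0 ≈ 0.0689 T.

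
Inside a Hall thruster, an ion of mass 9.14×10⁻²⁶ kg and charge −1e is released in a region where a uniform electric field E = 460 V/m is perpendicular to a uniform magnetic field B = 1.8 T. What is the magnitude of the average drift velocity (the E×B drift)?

v_d ≈ 260 m/s

The steady drift has the magnetic force balancing the electric force, so v_d = E/B.
v_d = 460/1.8 = 260 m/s.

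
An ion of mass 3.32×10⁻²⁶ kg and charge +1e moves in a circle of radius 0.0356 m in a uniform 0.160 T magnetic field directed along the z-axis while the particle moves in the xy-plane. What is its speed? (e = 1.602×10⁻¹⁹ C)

v ≈ 2.75×10⁴ m/s

From |q|vB = mv²/r, v = |q|Br/m.
v = (1.602×10⁻¹⁹)(0.160)(0.0356)/3.32×10⁻²⁶ ≈ 2.75×10⁴ m/s.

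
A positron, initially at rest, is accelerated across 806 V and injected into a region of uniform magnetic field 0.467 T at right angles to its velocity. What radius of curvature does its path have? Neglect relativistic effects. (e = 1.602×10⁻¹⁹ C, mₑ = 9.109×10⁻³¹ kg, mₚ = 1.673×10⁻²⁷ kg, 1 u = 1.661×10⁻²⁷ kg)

r ≈ 2.05×10⁻⁴ m

Acceleration: |q|V = ½mv² ⇒ v = √(2|q|V/m) = √(2·1.602×10⁻¹⁹·806/9.109×10⁻³¹) ≈ 1.684×10⁷ m/s.
In the field: r = mv/(|q|B) = (9.109×10⁻³¹)(1.684×10⁷)/((1.602×10⁻¹⁹)(0.467)) ≈ 2.05×10⁻⁴ m.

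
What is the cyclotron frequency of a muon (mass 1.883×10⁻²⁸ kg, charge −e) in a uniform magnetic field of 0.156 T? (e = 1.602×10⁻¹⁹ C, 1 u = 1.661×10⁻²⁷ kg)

f ≈ 2.11×10⁷ Hz

f = |q|B/(2πm).
f = (1.602×10⁻¹⁹)(0.156)/(2π·1.883×10⁻²⁸) ≈ 2.11×10⁷ Hz.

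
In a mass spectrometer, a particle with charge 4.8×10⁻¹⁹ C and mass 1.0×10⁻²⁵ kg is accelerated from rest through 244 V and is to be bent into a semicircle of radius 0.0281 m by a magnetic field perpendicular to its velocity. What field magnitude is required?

v = √(2|q|V/m) = √(2·4.8×10⁻¹⁹·244/1.0×10⁻²⁵) ≈ 4.840×10⁴ m/s.
B = mv/(|q|r) = (1.0×10⁻²⁵)(4.840×10⁴)/((4.8×10⁻¹⁹)(0.0281)) ≈ 0.359 T.

B ≈ 0.359 T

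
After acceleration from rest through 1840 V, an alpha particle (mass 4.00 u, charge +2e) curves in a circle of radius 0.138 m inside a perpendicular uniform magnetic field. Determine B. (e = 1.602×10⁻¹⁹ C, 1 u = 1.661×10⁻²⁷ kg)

B ≈ 0.0633 T

v = √(2|q|V/m) = √(2·3.204×10⁻¹⁹·1840/6.644×10⁻²⁷) ≈ 4.213×10⁵ m/s.
B = mv/(|q|r) = (6.644×10⁻²⁷)(4.213×10⁵)/((3.204×10⁻¹⁹)(0.138)) ≈ 0.0633 T.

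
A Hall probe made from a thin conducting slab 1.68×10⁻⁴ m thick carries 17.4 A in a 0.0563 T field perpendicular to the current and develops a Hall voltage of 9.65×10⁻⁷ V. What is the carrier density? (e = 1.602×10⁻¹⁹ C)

From V_H = IB/(n e t), n = IB/(V_H e t).
n = (17.4)(0.0563)/((9.65×10⁻⁷)(1.602×10⁻¹⁹)(1.68×10⁻⁴)) ≈ 3.77×10²⁸ m⁻³.

n ≈ 3.77×10²⁸ m⁻³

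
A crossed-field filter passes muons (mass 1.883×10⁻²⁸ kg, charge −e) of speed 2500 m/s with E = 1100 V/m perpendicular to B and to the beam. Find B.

B = 0.44 T

Balance of forces in the selector: qE = qvB ⇒ B = E/v.
B = 1100/2500 = 0.44 T.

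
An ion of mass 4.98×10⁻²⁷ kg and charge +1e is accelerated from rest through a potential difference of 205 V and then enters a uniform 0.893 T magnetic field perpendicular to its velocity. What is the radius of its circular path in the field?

Acceleration: |q|V = ½mv² ⇒ v = √(2|q|V/m) = √(2·1.602×10⁻¹⁹·205/4.98×10⁻²⁷) ≈ 1.148×10⁵ m/s.
In the field: r = mv/(|q|B) = (4.98×10⁻²⁷)(1.148×10⁵)/((1.602×10⁻¹⁹)(0.893)) ≈ 4.00×10⁻³ m.

r ≈ 4.00×10⁻³ m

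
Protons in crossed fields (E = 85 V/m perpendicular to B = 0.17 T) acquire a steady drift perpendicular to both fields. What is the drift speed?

In crossed fields the guiding centre drifts at v_d = |E×B|/B² = E/B, independent of charge and mass.
v_d = 85/0.17 = 500 m/s.

v_d ≈ 500 m/s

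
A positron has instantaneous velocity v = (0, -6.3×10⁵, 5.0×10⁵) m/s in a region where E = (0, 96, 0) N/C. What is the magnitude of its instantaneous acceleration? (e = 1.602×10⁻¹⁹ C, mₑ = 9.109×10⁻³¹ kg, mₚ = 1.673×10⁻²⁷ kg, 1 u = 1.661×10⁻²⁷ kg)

Only an electric field acts, so F = qE = (1.602×10⁻¹⁹ C)·(0, 96.0, 0) = (0, 1.54×10⁻¹⁷, 0) N.
|a| = |F|/m = 1.538×10⁻¹⁷/9.109×10⁻³¹ ≈ 1.69×10¹³ m/s².

|a| ≈ 1.69×10¹³ m/s²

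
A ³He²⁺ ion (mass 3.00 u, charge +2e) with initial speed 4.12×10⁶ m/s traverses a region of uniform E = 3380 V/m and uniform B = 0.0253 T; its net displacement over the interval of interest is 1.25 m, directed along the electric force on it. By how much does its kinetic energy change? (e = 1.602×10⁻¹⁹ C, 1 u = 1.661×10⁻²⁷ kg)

The magnetic force is always ⟂ v and does no work; only the electric force changes KE.
ΔKE = F_E · d = |q|E d = (3.204×10⁻¹⁹)(3380)(1.25) ≈ 1.35×10⁻¹⁵ J.

ΔKE ≈ 1.35×10⁻¹⁵ J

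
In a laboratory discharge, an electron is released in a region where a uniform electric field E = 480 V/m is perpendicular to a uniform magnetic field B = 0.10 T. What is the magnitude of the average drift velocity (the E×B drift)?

The steady drift has the magnetic force balancing the electric force, so v_d = E/B.
v_d = 480/0.10 = 4800 m/s.

v_d ≈ 4800 m/s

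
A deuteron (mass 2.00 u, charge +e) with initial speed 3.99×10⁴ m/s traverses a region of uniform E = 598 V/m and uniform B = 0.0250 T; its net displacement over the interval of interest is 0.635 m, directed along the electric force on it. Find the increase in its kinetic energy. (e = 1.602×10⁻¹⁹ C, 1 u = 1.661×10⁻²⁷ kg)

ΔKE ≈ 6.08×10⁻¹⁷ J

The magnetic force is always ⟂ v and does no work; only the electric force changes KE.
ΔKE = F_E · d = |q|E d = (1.602×10⁻¹⁹)(598)(0.635) ≈ 6.08×10⁻¹⁷ J.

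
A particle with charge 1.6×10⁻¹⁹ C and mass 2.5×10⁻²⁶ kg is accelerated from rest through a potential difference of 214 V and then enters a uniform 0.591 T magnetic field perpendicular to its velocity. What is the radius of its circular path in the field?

Acceleration: |q|V = ½mv² ⇒ v = √(2|q|V/m) = √(2·1.6×10⁻¹⁹·214/2.5×10⁻²⁶) ≈ 5.234×10⁴ m/s.
In the field: r = mv/(|q|B) = (2.5×10⁻²⁶)(5.234×10⁴)/((1.6×10⁻¹⁹)(0.591)) ≈ 0.0138 m.

r ≈ 0.0138 m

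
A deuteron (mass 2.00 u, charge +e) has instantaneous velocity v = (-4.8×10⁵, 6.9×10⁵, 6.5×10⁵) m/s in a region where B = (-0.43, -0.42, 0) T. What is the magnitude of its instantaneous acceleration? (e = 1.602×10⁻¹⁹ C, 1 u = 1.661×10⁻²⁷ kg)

|a| ≈ 3.05×10¹³ m/s²

v×B = (2.73×10⁵, -2.80×10⁵, 4.98×10⁵) N/C.
F = q v×B = (1.602×10⁻¹⁹ C)·(2.73×10⁵, -2.80×10⁵, 4.98×10⁵) = (4.37×10⁻¹⁴, -4.48×10⁻¹⁴, 7.98×10⁻¹⁴) N.
|a| = |F|/m = 1.014×10⁻¹³/3.322×10⁻²⁷ ≈ 3.05×10¹³ m/s².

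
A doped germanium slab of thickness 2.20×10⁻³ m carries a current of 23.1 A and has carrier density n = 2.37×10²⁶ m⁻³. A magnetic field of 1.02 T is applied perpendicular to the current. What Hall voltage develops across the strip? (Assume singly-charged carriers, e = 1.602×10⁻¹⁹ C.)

V_H ≈ 2.82×10⁻⁴ V

V_H = IB/(n e t).
V_H = (23.1)(1.02)/((2.37×10²⁶)(1.602×10⁻¹⁹)(2.20×10⁻³)) ≈ 2.82×10⁻⁴ V.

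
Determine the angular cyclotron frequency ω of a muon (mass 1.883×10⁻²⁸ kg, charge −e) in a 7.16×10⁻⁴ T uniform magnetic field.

ω = |q|B/m.
ω = (1.602×10⁻¹⁹)(7.16×10⁻⁴)/1.883×10⁻²⁸ ≈ 6.09×10⁵ rad/s.

ω ≈ 6.09×10⁵ rad/s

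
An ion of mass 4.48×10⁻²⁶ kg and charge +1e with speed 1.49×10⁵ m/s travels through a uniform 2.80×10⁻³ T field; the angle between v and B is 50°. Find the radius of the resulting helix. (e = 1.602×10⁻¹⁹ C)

r ≈ 11.4 m

v⊥ = v sinθ = 1.49×10⁵·sin50° ≈ 1.141×10⁵ m/s.
r = m v⊥/(|q|B) = (4.48×10⁻²⁶)(1.141×10⁵)/((1.602×10⁻¹⁹)(2.80×10⁻³)) ≈ 11.4 m.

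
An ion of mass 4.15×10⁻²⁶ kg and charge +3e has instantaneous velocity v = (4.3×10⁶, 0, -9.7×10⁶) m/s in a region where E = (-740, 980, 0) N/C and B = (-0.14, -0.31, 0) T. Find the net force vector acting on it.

v×B = (-3.01×10⁶, 1.36×10⁶, -1.33×10⁶) N/C.
E + v×B = (-3.01×10⁶, 1.36×10⁶, -1.33×10⁶) N/C.
F = q(E + v×B) = (4.806×10⁻¹⁹ C)·(-3.01×10⁶, 1.36×10⁶, -1.33×10⁶) = (-1.45×10⁻¹², 6.53×10⁻¹³, -6.41×10⁻¹³) N.

F ≈ (-1.45×10⁻¹², 6.53×10⁻¹³, -6.41×10⁻¹³) N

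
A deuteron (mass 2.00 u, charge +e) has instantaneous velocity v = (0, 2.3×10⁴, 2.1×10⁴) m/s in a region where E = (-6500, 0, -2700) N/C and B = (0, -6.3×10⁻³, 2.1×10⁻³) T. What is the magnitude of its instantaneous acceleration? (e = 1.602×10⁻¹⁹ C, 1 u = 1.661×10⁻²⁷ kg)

v×B = (181, 0, 0) N/C.
E + v×B = (-6320, 0, -2700) N/C.
F = q(E + v×B) = (1.602×10⁻¹⁹ C)·(-6320, 0, -2700) = (-1.01×10⁻¹⁵, 0, -4.33×10⁻¹⁶) N.
|a| = |F|/m = 1.101×10⁻¹⁵/3.322×10⁻²⁷ ≈ 3.31×10¹¹ m/s².

|a| ≈ 3.31×10¹¹ m/s²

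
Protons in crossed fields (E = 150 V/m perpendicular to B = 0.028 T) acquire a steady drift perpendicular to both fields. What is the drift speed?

The E×B drift speed is v_d = E/B.
v_d = 150/0.028 = 5400 m/s.

v_d ≈ 5400 m/s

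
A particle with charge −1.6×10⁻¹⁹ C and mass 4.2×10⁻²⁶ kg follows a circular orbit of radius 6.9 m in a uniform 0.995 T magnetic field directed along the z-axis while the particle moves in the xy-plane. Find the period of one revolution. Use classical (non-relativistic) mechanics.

The cyclotron period depends only on m, q, B: T = 2πm/(|q|B).
T = 2π(4.2×10⁻²⁶)/((1.6×10⁻¹⁹)(0.995)) ≈ 1.66×10⁻⁶ s.

T ≈ 1.66×10⁻⁶ s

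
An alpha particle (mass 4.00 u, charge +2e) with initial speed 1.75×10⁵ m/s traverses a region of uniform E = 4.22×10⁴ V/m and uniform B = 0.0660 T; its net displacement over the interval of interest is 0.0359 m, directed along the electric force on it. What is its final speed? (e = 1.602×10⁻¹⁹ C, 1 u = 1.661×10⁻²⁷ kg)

v_f ≈ 4.20×10⁵ m/s

B does no work; ΔKE = |q|E d.
½mv_f² = ½mv₀² + |q|Ed = ½(6.644×10⁻²⁷)(1.75×10⁵)² + (3.204×10⁻¹⁹)(4.22×10⁴)(0.0359) ≈ 1.017×10⁻¹⁶ J + 4.854×10⁻¹⁶ J ≈ 5.871×10⁻¹⁶ J.
v_f = √(2·5.871×10⁻¹⁶/6.644×10⁻²⁷) ≈ 4.20×10⁵ m/s.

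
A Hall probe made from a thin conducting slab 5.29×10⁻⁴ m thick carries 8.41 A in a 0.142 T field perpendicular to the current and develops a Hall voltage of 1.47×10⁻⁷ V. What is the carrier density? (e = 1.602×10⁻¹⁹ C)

n ≈ 9.59×10²⁸ m⁻³

From V_H = IB/(n e t), n = IB/(V_H e t).
n = (8.41)(0.142)/((1.47×10⁻⁷)(1.602×10⁻¹⁹)(5.29×10⁻⁴)) ≈ 9.59×10²⁸ m⁻³.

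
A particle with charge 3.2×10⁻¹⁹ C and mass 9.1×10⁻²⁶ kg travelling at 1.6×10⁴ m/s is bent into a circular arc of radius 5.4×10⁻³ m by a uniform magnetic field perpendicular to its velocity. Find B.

B ≈ 0.84 T

From |q|vB = mv²/r, B = mv/(|q|r).
B = (9.1×10⁻²⁶)(1.6×10⁴)/((3.2×10⁻¹⁹)(5.4×10⁻³)) ≈ 0.84 T.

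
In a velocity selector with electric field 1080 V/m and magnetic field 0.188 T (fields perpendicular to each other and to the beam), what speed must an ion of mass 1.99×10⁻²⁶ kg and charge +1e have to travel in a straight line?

For undeflected motion the electric and magnetic forces balance: qE = qvB.
v = E/B = 1080/0.188 = 5740 m/s.
The result is independent of the particle's charge and mass.

v = 5740 m/s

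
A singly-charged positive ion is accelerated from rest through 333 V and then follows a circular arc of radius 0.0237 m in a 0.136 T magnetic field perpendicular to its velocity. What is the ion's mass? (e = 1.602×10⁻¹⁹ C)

Combine |q|V = ½mv² and r = mv/(|q|B): eliminate v to get m = qB²r²/(2V).
m = (1.602×10⁻¹⁹)(0.136)²(0.0237)²/(2·333) ≈ 2.50×10⁻²⁷ kg.

m ≈ 2.50×10⁻²⁷ kg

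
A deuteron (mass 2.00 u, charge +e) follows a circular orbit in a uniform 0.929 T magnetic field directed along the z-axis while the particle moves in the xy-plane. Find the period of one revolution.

T ≈ 1.40×10⁻⁷ s

The cyclotron period depends only on m, q, B: T = 2πm/(|q|B).
T = 2π(3.322×10⁻²⁷)/((1.602×10⁻¹⁹)(0.929)) ≈ 1.40×10⁻⁷ s.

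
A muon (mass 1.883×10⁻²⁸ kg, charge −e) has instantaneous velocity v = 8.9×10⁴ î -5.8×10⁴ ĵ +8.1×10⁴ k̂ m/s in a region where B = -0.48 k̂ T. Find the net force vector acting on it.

F ≈ (-4.46×10⁻¹⁵, -6.84×10⁻¹⁵, 0) N

v×B = (2.78×10⁴, 4.27×10⁴, 0) N/C.
F = q v×B = (−1.602×10⁻¹⁹ C)·(2.78×10⁴, 4.27×10⁴, 0) = (-4.46×10⁻¹⁵, -6.84×10⁻¹⁵, 0) N.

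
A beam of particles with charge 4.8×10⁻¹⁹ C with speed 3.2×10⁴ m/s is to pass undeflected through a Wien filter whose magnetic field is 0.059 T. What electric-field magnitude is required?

E = 1900 V/m

For straight-line motion qE = qvB, so E = vB.
E = 3.2×10⁴ × 0.059 = 1900 V/m.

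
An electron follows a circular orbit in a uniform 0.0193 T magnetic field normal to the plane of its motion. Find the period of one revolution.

T ≈ 1.85×10⁻⁹ s

The cyclotron period depends only on m, q, B: T = 2πm/(|q|B).
T = 2π(9.109×10⁻³¹)/((1.602×10⁻¹⁹)(0.0193)) ≈ 1.85×10⁻⁹ s.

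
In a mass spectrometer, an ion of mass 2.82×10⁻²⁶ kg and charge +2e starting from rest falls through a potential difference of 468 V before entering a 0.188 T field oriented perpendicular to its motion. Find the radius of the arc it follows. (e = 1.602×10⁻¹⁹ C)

r ≈ 0.0483 m

Acceleration: |q|V = ½mv² ⇒ v = √(2|q|V/m) = √(2·3.204×10⁻¹⁹·468/2.82×10⁻²⁶) ≈ 1.031×10⁵ m/s.
In the field: r = mv/(|q|B) = (2.82×10⁻²⁶)(1.031×10⁵)/((3.204×10⁻¹⁹)(0.188)) ≈ 0.0483 m.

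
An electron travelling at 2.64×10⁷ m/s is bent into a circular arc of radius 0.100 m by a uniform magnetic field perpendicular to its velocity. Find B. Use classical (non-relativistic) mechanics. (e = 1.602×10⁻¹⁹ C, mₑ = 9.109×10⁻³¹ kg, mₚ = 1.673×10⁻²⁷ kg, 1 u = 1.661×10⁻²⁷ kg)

B ≈ 1.50×10⁻³ T

From |q|vB = mv²/r, B = mv/(|q|r).
B = (9.109×10⁻³¹)(2.64×10⁷)/((1.602×10⁻¹⁹)(0.100)) ≈ 1.50×10⁻³ T.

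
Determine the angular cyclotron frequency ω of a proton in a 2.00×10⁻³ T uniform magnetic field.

ω = |q|B/m.
ω = (1.602×10⁻¹⁹)(2.00×10⁻³)/1.673×10⁻²⁷ ≈ 1.92×10⁵ rad/s.

ω ≈ 1.92×10⁵ rad/s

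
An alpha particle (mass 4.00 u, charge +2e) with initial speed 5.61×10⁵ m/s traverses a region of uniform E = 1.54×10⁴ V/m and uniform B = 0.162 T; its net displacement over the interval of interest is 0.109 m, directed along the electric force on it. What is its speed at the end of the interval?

B does no work; ΔKE = |q|E d.
½mv_f² = ½mv₀² + |q|Ed = ½(6.644×10⁻²⁷)(5.61×10⁵)² + (3.204×10⁻¹⁹)(1.54×10⁴)(0.109) ≈ 1.046×10⁻¹⁵ J + 5.378×10⁻¹⁶ J ≈ 1.583×10⁻¹⁵ J.
v_f = √(2·1.583×10⁻¹⁵/6.644×10⁻²⁷) ≈ 6.90×10⁵ m/s.

v_f ≈ 6.90×10⁵ m/s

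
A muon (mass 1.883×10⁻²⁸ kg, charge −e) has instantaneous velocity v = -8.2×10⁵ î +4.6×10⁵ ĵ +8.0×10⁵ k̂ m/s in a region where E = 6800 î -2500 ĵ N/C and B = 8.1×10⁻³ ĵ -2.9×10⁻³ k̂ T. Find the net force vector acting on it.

v×B = (-7810, -2380, -6640) N/C.
E + v×B = (-1010, -4880, -6640) N/C.
F = q(E + v×B) = (−1.602×10⁻¹⁹ C)·(-1010, -4880, -6640) = (1.62×10⁻¹⁶, 7.81×10⁻¹⁶, 1.06×10⁻¹⁵) N.

F ≈ (1.62×10⁻¹⁶, 7.81×10⁻¹⁶, 1.06×10⁻¹⁵) N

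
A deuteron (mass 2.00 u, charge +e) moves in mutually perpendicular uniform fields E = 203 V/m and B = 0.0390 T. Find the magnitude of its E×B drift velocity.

v_d ≈ 5210 m/s

In crossed fields the guiding centre drifts at v_d = |E×B|/B² = E/B, independent of charge and mass.
v_d = 203/0.0390 = 5210 m/s.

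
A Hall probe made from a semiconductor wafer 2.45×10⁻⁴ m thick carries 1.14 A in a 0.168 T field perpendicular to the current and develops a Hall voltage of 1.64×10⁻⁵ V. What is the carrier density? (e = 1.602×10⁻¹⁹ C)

From V_H = IB/(n e t), n = IB/(V_H e t).
n = (1.14)(0.168)/((1.64×10⁻⁵)(1.602×10⁻¹⁹)(2.45×10⁻⁴)) ≈ 2.98×10²⁶ m⁻³.

n ≈ 2.98×10²⁶ m⁻³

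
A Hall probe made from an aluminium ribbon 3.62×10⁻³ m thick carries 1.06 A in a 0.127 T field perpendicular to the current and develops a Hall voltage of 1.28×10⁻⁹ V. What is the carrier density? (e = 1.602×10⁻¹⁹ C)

From V_H = IB/(n e t), n = IB/(V_H e t).
n = (1.06)(0.127)/((1.28×10⁻⁹)(1.602×10⁻¹⁹)(3.62×10⁻³)) ≈ 1.81×10²⁹ m⁻³.

n ≈ 1.81×10²⁹ m⁻³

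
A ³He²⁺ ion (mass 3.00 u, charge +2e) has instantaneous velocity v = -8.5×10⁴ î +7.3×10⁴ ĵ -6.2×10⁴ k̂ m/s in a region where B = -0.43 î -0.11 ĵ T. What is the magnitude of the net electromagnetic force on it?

v×B = (-6820, 2.67×10⁴, 4.07×10⁴) N/C.
F = q v×B = (3.204×10⁻¹⁹ C)·(-6820, 2.67×10⁴, 4.07×10⁴) = (-2.19×10⁻¹⁵, 8.54×10⁻¹⁵, 1.31×10⁻¹⁴) N.
|F| = 1.58×10⁻¹⁴ N.

|F| ≈ 1.58×10⁻¹⁴ N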